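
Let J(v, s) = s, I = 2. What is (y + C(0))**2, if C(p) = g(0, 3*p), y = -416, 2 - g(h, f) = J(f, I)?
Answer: 173056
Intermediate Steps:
g(h, f) = 0 (g(h, f) = 2 - 1*2 = 2 - 2 = 0)
C(p) = 0
(y + C(0))**2 = (-416 + 0)**2 = (-416)**2 = 173056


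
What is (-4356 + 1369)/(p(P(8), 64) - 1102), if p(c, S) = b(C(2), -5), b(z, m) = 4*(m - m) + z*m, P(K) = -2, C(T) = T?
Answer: 2987/1112 ≈ 2.6861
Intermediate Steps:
b(z, m) = m*z (b(z, m) = 4*0 + m*z = 0 + m*z = m*z)
p(c, S) = -10 (p(c, S) = -5*2 = -10)
(-4356 + 1369)/(p(P(8), 64) - 1102) = (-4356 + 1369)/(-10 - 1102) = -2987/(-1112) = -2987*(-1/1112) = 2987/1112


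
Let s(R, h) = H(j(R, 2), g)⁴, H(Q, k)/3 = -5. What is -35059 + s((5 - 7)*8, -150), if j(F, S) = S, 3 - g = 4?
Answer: 15566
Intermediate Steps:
g = -1 (g = 3 - 1*4 = 3 - 4 = -1)
H(Q, k) = -15 (H(Q, k) = 3*(-5) = -15)
s(R, h) = 50625 (s(R, h) = (-15)⁴ = 50625)
-35059 + s((5 - 7)*8, -150) = -35059 + 50625 = 15566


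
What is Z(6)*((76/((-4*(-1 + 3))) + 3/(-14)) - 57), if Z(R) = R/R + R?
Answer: -467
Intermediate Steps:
Z(R) = 1 + R
Z(6)*((76/((-4*(-1 + 3))) + 3/(-14)) - 57) = (1 + 6)*((76/((-4*(-1 + 3))) + 3/(-14)) - 57) = 7*((76/((-4*2)) + 3*(-1/14)) - 57) = 7*((76/(-8) - 3/14) - 57) = 7*((76*(-1/8) - 3/14) - 57) = 7*((-19/2 - 3/14) - 57) = 7*(-68/7 - 57) = 7*(-467/7) = -467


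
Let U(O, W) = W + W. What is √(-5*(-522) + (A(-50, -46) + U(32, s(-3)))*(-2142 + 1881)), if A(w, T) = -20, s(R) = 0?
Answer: 3*√870 ≈ 88.487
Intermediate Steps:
U(O, W) = 2*W
√(-5*(-522) + (A(-50, -46) + U(32, s(-3)))*(-2142 + 1881)) = √(-5*(-522) + (-20 + 2*0)*(-2142 + 1881)) = √(2610 + (-20 + 0)*(-261)) = √(2610 - 20*(-261)) = √(2610 + 5220) = √7830 = 3*√870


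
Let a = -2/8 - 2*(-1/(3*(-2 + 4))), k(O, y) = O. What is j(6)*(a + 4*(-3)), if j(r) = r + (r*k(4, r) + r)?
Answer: -429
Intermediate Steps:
j(r) = 6*r (j(r) = r + (r*4 + r) = r + (4*r + r) = r + 5*r = 6*r)
a = 1/12 (a = -2*⅛ - 2/(2*(-3)) = -¼ - 2/(-6) = -¼ - 2*(-⅙) = -¼ + ⅓ = 1/12 ≈ 0.083333)
j(6)*(a + 4*(-3)) = (6*6)*(1/12 + 4*(-3)) = 36*(1/12 - 12) = 36*(-143/12) = -429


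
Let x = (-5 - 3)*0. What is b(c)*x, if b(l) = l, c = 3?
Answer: 0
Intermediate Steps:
x = 0 (x = -8*0 = 0)
b(c)*x = 3*0 = 0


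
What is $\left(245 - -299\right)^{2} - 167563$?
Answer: $128373$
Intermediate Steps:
$\left(245 - -299\right)^{2} - 167563 = \left(245 + 299\right)^{2} - 167563 = 544^{2} - 167563 = 295936 - 167563 = 128373$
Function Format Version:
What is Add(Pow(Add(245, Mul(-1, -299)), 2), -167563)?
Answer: 128373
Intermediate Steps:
Add(Pow(Add(245, Mul(-1, -299)), 2), -167563) = Add(Pow(Add(245, 299), 2), -167563) = Add(Pow(544, 2), -167563) = Add(295936, -167563) = 128373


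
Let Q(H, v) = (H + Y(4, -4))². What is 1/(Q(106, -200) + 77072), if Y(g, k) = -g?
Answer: 1/87476 ≈ 1.1432e-5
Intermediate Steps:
Q(H, v) = (-4 + H)² (Q(H, v) = (H - 1*4)² = (H - 4)² = (-4 + H)²)
1/(Q(106, -200) + 77072) = 1/((-4 + 106)² + 77072) = 1/(102² + 77072) = 1/(10404 + 77072) = 1/87476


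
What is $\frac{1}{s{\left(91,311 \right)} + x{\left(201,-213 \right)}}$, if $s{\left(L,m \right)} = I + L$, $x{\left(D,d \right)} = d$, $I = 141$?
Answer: $\frac{1}{19} \approx 0.052632$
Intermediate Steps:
$s{\left(L,m \right)} = 141 + L$
$\frac{1}{s{\left(91,311 \right)} + x{\left(201,-213 \right)}} = \frac{1}{\left(141 + 91\right) - 213} = \frac{1}{232 - 213} = \frac{1}{19}$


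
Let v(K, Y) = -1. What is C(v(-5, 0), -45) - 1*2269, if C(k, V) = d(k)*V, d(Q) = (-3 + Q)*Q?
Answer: -2449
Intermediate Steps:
d(Q) = Q*(-3 + Q)
C(k, V) = V*k*(-3 + k) (C(k, V) = (k*(-3 + k))*V = V*k*(-3 + k))
C(v(-5, 0), -45) - 1*2269 = -45*(-1)*(-3 - 1) - 1*2269 = -45*(-1)*(-4) - 2269 = -180 - 2269 = -2449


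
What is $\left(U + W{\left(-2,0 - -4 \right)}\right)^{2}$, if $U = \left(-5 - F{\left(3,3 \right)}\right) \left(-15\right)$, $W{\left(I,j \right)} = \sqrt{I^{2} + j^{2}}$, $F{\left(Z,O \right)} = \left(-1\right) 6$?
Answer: $245 - 60 \sqrt{5} \approx 110.84$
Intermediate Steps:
$F{\left(Z,O \right)} = -6$
$U = -15$ ($U = \left(-5 - -6\right) \left(-15\right) = \left(-5 + 6\right) \left(-15\right) = 1 \left(-15\right) = -15$)
$\left(U + W{\left(-2,0 - -4 \right)}\right)^{2} = \left(-15 + \sqrt{\left(-2\right)^{2} + \left(0 - -4\right)^{2}}\right)^{2} = \left(-15 + \sqrt{4 + \left(0 + 4\right)^{2}}\right)^{2} = \left(-15 + \sqrt{4 + 4^{2}}\right)^{2} = \left(-15 + \sqrt{4 + 16}\right)^{2} = \left(-15 + \sqrt{20}\right)^{2} = \left(-15 + 2 \sqrt{5}\right)^{2}$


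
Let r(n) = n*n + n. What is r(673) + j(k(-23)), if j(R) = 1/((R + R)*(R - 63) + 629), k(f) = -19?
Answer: 1698739491/3745 ≈ 4.5360e+5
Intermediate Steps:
r(n) = n + n² (r(n) = n² + n = n + n²)
j(R) = 1/(629 + 2*R*(-63 + R)) (j(R) = 1/((2*R)*(-63 + R) + 629) = 1/(2*R*(-63 + R) + 629) = 1/(629 + 2*R*(-63 + R)))
r(673) + j(k(-23)) = 673*(1 + 673) + 1/(629 - 126*(-19) + 2*(-19)²) = 673*674 + 1/(629 + 2394 + 2*361) = 453602 + 1/(629 + 2394 + 722) = 453602 + 1/3745 = 1698739491/3745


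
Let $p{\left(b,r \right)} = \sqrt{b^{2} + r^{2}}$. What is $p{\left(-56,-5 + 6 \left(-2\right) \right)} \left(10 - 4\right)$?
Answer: $30 \sqrt{137} \approx 351.14$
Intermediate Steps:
$p{\left(-56,-5 + 6 \left(-2\right) \right)} \left(10 - 4\right) = \sqrt{\left(-56\right)^{2} + \left(-5 + 6 \left(-2\right)\right)^{2}} \left(10 - 4\right) = \sqrt{3136 + \left(-5 - 12\right)^{2}} \left(10 - 4\right) = \sqrt{3136 + \left(-17\right)^{2}} \cdot 6 = \sqrt{3136 + 289} \cdot 6 = \sqrt{3425} \cdot 6 = 5 \sqrt{137} \cdot 6 = 30 \sqrt{137}$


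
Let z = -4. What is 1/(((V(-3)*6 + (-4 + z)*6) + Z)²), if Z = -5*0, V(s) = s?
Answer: 1/4356 ≈ 0.00022957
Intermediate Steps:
Z = 0
1/(((V(-3)*6 + (-4 + z)*6) + Z)²) = 1/(((-3*6 + (-4 - 4)*6) + 0)²) = 1/(((-18 - 8*6) + 0)²) = 1/(((-18 - 48) + 0)²) = 1/((-66 + 0)²) = 1/((-66)²) = 1/4356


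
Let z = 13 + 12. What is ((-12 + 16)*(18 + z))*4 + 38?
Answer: 726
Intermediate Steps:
z = 25
((-12 + 16)*(18 + z))*4 + 38 = ((-12 + 16)*(18 + 25))*4 + 38 = (4*43)*4 + 38 = 172*4 + 38 = 688 + 38 = 726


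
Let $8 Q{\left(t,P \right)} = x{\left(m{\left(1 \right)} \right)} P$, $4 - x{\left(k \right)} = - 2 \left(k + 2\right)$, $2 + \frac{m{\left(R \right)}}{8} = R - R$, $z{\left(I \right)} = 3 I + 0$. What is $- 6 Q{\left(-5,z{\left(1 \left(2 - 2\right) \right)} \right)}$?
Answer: $0$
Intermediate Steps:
$z{\left(I \right)} = 3 I$
$m{\left(R \right)} = -16$ ($m{\left(R \right)} = -16 + 8 \left(R - R\right) = -16 + 8 \cdot 0 = -16 + 0 = -16$)
$x{\left(k \right)} = 8 + 2 k$ ($x{\left(k \right)} = 4 - - 2 \left(k + 2\right) = 4 - - 2 \left(2 + k\right) = 4 - \left(-4 - 2 k\right) = 4 + \left(4 + 2 k\right) = 8 + 2 k$)
$Q{\left(t,P \right)} = - 3 P$ ($Q{\left(t,P \right)} = \frac{\left(8 + 2 \left(-16\right)\right) P}{8} = \frac{\left(8 - 32\right) P}{8} = \frac{\left(-24\right) P}{8} = - 3 P$)
$- 6 Q{\left(-5,z{\left(1 \left(2 - 2\right) \right)} \right)} = - 6 \left(- 3 \cdot 3 \cdot 1 \left(2 - 2\right)\right) = - 6 \left(- 3 \cdot 3 \cdot 1 \cdot 0\right) = - 6 \left(- 3 \cdot 3 \cdot 0\right) = - 6 \left(\left(-3\right) 0\right) = \left(-6\right) 0 = 0$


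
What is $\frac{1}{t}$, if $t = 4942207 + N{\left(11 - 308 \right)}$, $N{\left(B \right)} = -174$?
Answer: $\frac{1}{4942033} \approx 2.0235 \cdot 10^{-7}$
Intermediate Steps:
$t = 4942033$ ($t = 4942207 - 174 = 4942033$)
$\frac{1}{t} = \frac{1}{4942033}$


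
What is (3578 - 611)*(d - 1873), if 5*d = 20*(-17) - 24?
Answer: -28865943/5 ≈ -5.7732e+6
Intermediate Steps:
d = -364/5 (d = (20*(-17) - 24)/5 = (-340 - 24)/5 = (1/5)*(-364) = -364/5 ≈ -72.800)
(3578 - 611)*(d - 1873) = (3578 - 611)*(-364/5 - 1873) = 2967*(-9729/5) = -28865943/5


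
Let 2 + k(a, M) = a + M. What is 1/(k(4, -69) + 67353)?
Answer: 1/67286 ≈ 1.4862e-5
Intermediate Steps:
k(a, M) = -2 + M + a (k(a, M) = -2 + (a + M) = -2 + (M + a) = -2 + M + a)
1/(k(4, -69) + 67353) = 1/((-2 - 69 + 4) + 67353) = 1/(-67 + 67353) = 1/67286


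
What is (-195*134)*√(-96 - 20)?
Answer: -52260*I*√29 ≈ -2.8143e+5*I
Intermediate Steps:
(-195*134)*√(-96 - 20) = -52260*I*√29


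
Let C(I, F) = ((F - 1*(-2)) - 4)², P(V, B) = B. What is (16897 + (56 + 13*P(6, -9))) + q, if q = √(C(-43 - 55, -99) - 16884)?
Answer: 16836 + I*√6683 ≈ 16836.0 + 81.75*I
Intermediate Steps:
C(I, F) = (-2 + F)² (C(I, F) = ((F + 2) - 4)² = ((2 + F) - 4)² = (-2 + F)²)
q = I*√6683 (q = √((-2 - 99)² - 16884) = √((-101)² - 16884) = √(10201 - 16884) = √(-6683) = I*√6683 ≈ 81.75*I)
(16897 + (56 + 13*P(6, -9))) + q = (16897 + (56 + 13*(-9))) + I*√6683 = (16897 + (56 - 117)) + I*√6683 = (16897 - 61) + I*√6683 = 16836 + I*√6683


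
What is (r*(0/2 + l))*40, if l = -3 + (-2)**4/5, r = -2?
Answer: -16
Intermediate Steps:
l = 1/5 (l = -3 + 16*(1/5) = -3 + 16/5 = 1/5 ≈ 0.20000)
(r*(0/2 + l))*40 = -2*(0/2 + 1/5)*40 = -2*(0*(1/2) + 1/5)*40 = -2*(0 + 1/5)*40 = -2*1/5*40 = -2/5*40 = -16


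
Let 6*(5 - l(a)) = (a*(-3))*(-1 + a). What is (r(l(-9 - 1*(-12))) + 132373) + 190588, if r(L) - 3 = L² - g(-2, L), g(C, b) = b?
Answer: 323020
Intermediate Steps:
l(a) = 5 + a*(-1 + a)/2 (l(a) = 5 - a*(-3)*(-1 + a)/6 = 5 - (-3*a)*(-1 + a)/6 = 5 - (-1)*a*(-1 + a)/2 = 5 + a*(-1 + a)/2)
r(L) = 3 + L² - L (r(L) = 3 + (L² - L) = 3 + L² - L)
(r(l(-9 - 1*(-12))) + 132373) + 190588 = ((3 + (5 + (-9 - 1*(-12))²/2 - (-9 - 1*(-12))/2)² - (5 + (-9 - 1*(-12))²/2 - (-9 - 1*(-12))/2)) + 132373) + 190588 = ((3 + (5 + (-9 + 12)²/2 - (-9 + 12)/2)² - (5 + (-9 + 12)²/2 - (-9 + 12)/2)) + 132373) + 190588 = ((3 + (5 + (½)*3² - ½*3)² - (5 + (½)*3² - ½*3)) + 132373) + 190588 = ((3 + (5 + (½)*9 - 3/2)² - (5 + (½)*9 - 3/2)) + 132373) + 190588 = ((3 + (5 + 9/2 - 3/2)² - (5 + 9/2 - 3/2)) + 132373) + 190588 = ((3 + 8² - 1*8) + 132373) + 190588 = ((3 + 64 - 8) + 132373) + 190588 = (59 + 132373) + 190588 = 132432 + 190588 = 323020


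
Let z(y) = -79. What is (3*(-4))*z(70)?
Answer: 948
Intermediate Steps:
(3*(-4))*z(70) = (3*(-4))*(-79) = -12*(-79) = 948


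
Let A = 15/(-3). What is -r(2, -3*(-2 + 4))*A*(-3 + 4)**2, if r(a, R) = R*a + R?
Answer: -90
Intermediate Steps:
r(a, R) = R + R*a
A = -5 (A = 15*(-1/3) = -5)
-r(2, -3*(-2 + 4))*A*(-3 + 4)**2 = -((-3*(-2 + 4))*(1 + 2))*(-5)*(-3 + 4)**2 = -(-3*2*3)*(-5)*1**2 = --6*3*(-5) = -(-18*(-5)) = -90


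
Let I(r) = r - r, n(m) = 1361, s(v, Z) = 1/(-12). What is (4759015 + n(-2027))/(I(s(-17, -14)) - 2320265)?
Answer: -4760376/2320265 ≈ -2.0517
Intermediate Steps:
s(v, Z) = -1/12
I(r) = 0
(4759015 + n(-2027))/(I(s(-17, -14)) - 2320265) = (4759015 + 1361)/(0 - 2320265) = 4760376/(-2320265) = 4760376*(-1/2320265) = -4760376/2320265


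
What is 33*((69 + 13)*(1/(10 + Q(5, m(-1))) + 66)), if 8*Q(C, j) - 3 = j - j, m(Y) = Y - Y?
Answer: 14845116/83 ≈ 1.7886e+5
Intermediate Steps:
m(Y) = 0
Q(C, j) = 3/8 (Q(C, j) = 3/8 + (j - j)/8 = 3/8 + (1/8)*0 = 3/8 + 0 = 3/8)
33*((69 + 13)*(1/(10 + Q(5, m(-1))) + 66)) = 33*((69 + 13)*(1/(10 + 3/8) + 66)) = 33*(82*(1/(83/8) + 66)) = 33*(82*(8/83 + 66)) = 33*(82*(5486/83)) = 33*(449852/83) = 14845116/83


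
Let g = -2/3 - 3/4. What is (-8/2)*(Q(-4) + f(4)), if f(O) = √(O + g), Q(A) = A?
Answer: 16 - 2*√93/3 ≈ 9.5709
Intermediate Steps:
g = -17/12 (g = -2*⅓ - 3*¼ = -⅔ - ¾ = -17/12 ≈ -1.4167)
f(O) = √(-17/12 + O) (f(O) = √(O - 17/12) = √(-17/12 + O))
(-8/2)*(Q(-4) + f(4)) = (-8/2)*(-4 + √(-51 + 36*4)/6) = (-8*½)*(-4 + √(-51 + 144)/6) = -4*(-4 + √93/6) = 16 - 2*√93/3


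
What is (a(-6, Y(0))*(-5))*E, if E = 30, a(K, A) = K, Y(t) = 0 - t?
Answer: 900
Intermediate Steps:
Y(t) = -t
(a(-6, Y(0))*(-5))*E = -6*(-5)*30 = 30*30 = 900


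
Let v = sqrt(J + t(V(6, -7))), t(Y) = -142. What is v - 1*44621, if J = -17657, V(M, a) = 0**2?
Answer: -44621 + I*sqrt(17799) ≈ -44621.0 + 133.41*I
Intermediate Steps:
V(M, a) = 0
v = I*sqrt(17799) (v = sqrt(-17657 - 142) = sqrt(-17799) = I*sqrt(17799) ≈ 133.41*I)
v - 1*44621 = I*sqrt(17799) - 1*44621 = I*sqrt(17799) - 44621 = -44621 + I*sqrt(17799)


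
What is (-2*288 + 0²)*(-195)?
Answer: 112320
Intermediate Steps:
(-2*288 + 0²)*(-195) = (-576 + 0)*(-195) = -576*(-195) = 112320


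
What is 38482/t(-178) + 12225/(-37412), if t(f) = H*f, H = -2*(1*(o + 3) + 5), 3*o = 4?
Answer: 524650869/46615352 ≈ 11.255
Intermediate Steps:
o = 4/3 (o = (⅓)*4 = 4/3 ≈ 1.3333)
H = -56/3 (H = -2*(1*(4/3 + 3) + 5) = -2*(1*(13/3) + 5) = -2*(13/3 + 5) = -2*28/3 = -56/3 ≈ -18.667)
t(f) = -56*f/3
38482/t(-178) + 12225/(-37412) = 38482/((-56/3*(-178))) + 12225/(-37412) = 38482/(9968/3) + 12225*(-1/37412) = 38482*(3/9968) - 12225/37412 = 57723/4984 - 12225/37412 = 524650869/46615352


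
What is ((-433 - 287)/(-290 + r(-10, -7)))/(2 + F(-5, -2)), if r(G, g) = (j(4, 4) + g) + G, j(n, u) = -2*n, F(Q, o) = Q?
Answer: -16/21 ≈ -0.76190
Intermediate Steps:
r(G, g) = -8 + G + g (r(G, g) = (-2*4 + g) + G = (-8 + g) + G = -8 + G + g)
((-433 - 287)/(-290 + r(-10, -7)))/(2 + F(-5, -2)) = ((-433 - 287)/(-290 + (-8 - 10 - 7)))/(2 - 5) = -720/(-290 - 25)/(-3) = -720/(-315)*(-1/3) = -720*(-1/315)*(-1/3) = (16/7)*(-1/3) = -16/21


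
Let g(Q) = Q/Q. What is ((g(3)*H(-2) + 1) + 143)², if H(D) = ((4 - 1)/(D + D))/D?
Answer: 1334025/64 ≈ 20844.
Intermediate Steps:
H(D) = 3/(2*D²) (H(D) = (3/((2*D)))/D = (3*(1/(2*D)))/D = (3/(2*D))/D = 3/(2*D²))
g(Q) = 1
((g(3)*H(-2) + 1) + 143)² = ((1*((3/2)/(-2)²) + 1) + 143)² = ((1*((3/2)*(¼)) + 1) + 143)² = ((1*(3/8) + 1) + 143)² = ((3/8 + 1) + 143)² = (11/8 + 143)² = (1155/8)² = 1334025/64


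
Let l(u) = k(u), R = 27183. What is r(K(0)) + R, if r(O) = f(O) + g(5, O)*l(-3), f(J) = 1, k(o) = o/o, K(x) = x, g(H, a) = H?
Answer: 27189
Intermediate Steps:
k(o) = 1
l(u) = 1
r(O) = 6 (r(O) = 1 + 5*1 = 1 + 5 = 6)
r(K(0)) + R = 6 + 27183 = 27189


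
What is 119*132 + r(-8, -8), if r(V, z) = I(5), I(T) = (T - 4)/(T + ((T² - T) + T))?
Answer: 471241/30 ≈ 15708.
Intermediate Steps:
I(T) = (-4 + T)/(T + T²)
r(V, z) = 1/30 (r(V, z) = (-4 + 5)/(5*(1 + 5)) = (⅕)*1/6 = (⅕)*(⅙)*1 = 1/30)
119*132 + r(-8, -8) = 119*132 + 1/30 = 15708 + 1/30 = 471241/30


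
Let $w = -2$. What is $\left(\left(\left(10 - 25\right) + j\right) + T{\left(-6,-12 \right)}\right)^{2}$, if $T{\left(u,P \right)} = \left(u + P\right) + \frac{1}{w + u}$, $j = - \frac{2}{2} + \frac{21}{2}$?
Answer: $\frac{35721}{64} \approx 558.14$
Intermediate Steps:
$j = \frac{19}{2}$ ($j = \left(-2\right) \frac{1}{2} + 21 \cdot \frac{1}{2} = -1 + \frac{21}{2} = \frac{19}{2} \approx 9.5$)
$T{\left(u,P \right)} = P + u + \frac{1}{-2 + u}$ ($T{\left(u,P \right)} = \left(u + P\right) + \frac{1}{-2 + u} = \left(P + u\right) + \frac{1}{-2 + u} = P + u + \frac{1}{-2 + u}$)
$\left(\left(\left(10 - 25\right) + j\right) + T{\left(-6,-12 \right)}\right)^{2} = \left(\left(\left(10 - 25\right) + \frac{19}{2}\right) + \frac{1 + \left(-6\right)^{2} - -24 - -12 - -72}{-2 - 6}\right)^{2} = \left(\left(-15 + \frac{19}{2}\right) + \frac{1 + 36 + 24 + 12 + 72}{-8}\right)^{2} = \left(- \frac{11}{2} - \frac{145}{8}\right)^{2} = \left(- \frac{189}{8}\right)^{2} = \frac{35721}{64}$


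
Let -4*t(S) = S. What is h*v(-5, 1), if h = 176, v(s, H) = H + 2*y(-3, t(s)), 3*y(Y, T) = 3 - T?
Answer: 1144/3 ≈ 381.33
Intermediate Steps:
t(S) = -S/4
y(Y, T) = 1 - T/3 (y(Y, T) = (3 - T)/3 = 1 - T/3)
v(s, H) = 2 + H + s/6 (v(s, H) = H + 2*(1 - (-1)*s/12) = H + 2*(1 + s/12) = H + (2 + s/6) = 2 + H + s/6)
h*v(-5, 1) = 176*(2 + 1 + (1/6)*(-5)) = 176*(2 + 1 - 5/6) = 176*(13/6) = 1144/3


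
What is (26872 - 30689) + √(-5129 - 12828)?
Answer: -3817 + I*√17957 ≈ -3817.0 + 134.0*I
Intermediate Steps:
(26872 - 30689) + √(-5129 - 12828) = -3817 + √(-17957) = -3817 + I*√17957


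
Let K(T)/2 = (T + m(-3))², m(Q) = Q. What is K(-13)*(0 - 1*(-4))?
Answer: 2048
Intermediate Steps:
K(T) = 2*(-3 + T)² (K(T) = 2*(T - 3)² = 2*(-3 + T)²)
K(-13)*(0 - 1*(-4)) = (2*(-3 - 13)²)*(0 - 1*(-4)) = (2*(-16)²)*(0 + 4) = (2*256)*4 = 512*4 = 2048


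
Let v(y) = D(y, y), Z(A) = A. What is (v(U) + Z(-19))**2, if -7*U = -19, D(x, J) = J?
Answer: 12996/49 ≈ 265.22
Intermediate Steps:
U = 19/7 (U = -1/7*(-19) = 19/7 ≈ 2.7143)
v(y) = y
(v(U) + Z(-19))**2 = (19/7 - 19)**2 = (-114/7)**2 = 12996/49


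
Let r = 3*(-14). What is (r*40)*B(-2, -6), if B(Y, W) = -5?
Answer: 8400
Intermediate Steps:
r = -42
(r*40)*B(-2, -6) = -42*40*(-5) = -1680*(-5) = 8400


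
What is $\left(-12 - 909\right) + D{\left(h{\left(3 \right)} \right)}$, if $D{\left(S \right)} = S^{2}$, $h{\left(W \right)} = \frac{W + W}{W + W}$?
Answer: $-920$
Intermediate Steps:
$h{\left(W \right)} = 1$ ($h{\left(W \right)} = \frac{2 W}{2 W} = 2 W \frac{1}{2 W} = 1$)
$\left(-12 - 909\right) + D{\left(h{\left(3 \right)} \right)} = \left(-12 - 909\right) + 1^{2} = \left(-12 - 909\right) + 1 = -921 + 1 = -920$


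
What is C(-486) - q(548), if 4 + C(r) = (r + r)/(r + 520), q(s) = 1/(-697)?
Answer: -22713/697 ≈ -32.587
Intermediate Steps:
q(s) = -1/697
C(r) = -4 + 2*r/(520 + r) (C(r) = -4 + (r + r)/(r + 520) = -4 + (2*r)/(520 + r) = -4 + 2*r/(520 + r))
C(-486) - q(548) = 2*(-1040 - 1*(-486))/(520 - 486) - 1*(-1/697) = 2*(-1040 + 486)/34 + 1/697 = 2*(1/34)*(-554) + 1/697 = -554/17 + 1/697 = -22713/697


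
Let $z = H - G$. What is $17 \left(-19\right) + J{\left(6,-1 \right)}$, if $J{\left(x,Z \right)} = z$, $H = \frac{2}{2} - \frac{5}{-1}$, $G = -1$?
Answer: $-316$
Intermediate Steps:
$H = 6$ ($H = 2 \cdot \frac{1}{2} - -5 = 1 + 5 = 6$)
$z = 7$ ($z = 6 - -1 = 6 + 1 = 7$)
$J{\left(x,Z \right)} = 7$
$17 \left(-19\right) + J{\left(6,-1 \right)} = 17 \left(-19\right) + 7 = -323 + 7 = -316$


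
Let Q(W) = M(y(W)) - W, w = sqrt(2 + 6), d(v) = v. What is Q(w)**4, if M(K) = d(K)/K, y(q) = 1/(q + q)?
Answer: 113 - 72*sqrt(2) ≈ 11.177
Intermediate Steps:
y(q) = 1/(2*q)
M(K) = 1 (M(K) = K/K = 1)
w = 2*sqrt(2) (w = sqrt(8) = 2*sqrt(2) ≈ 2.8284)
Q(W) = 1 - W
Q(w)**4 = (1 - 2*sqrt(2))**4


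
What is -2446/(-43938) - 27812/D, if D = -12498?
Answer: 104381147/45761427 ≈ 2.2810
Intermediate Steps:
-2446/(-43938) - 27812/D = -2446/(-43938) - 27812/(-12498) = -2446*(-1/43938) - 27812*(-1/12498) = 1223/21969 + 13906/6249 = 104381147/45761427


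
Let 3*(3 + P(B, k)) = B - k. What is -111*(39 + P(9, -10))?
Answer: -4699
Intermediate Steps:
P(B, k) = -3 - k/3 + B/3 (P(B, k) = -3 + (B - k)/3 = -3 + (-k/3 + B/3) = -3 - k/3 + B/3)
-111*(39 + P(9, -10)) = -111*(39 + (-3 - ⅓*(-10) + (⅓)*9)) = -111*(39 + (-3 + 10/3 + 3)) = -111*(39 + 10/3) = -111*127/3 = -4699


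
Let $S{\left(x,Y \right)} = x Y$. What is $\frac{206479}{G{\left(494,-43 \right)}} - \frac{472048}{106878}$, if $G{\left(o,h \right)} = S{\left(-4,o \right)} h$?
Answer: $- \frac{693881227}{349277304} \approx -1.9866$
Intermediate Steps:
$S{\left(x,Y \right)} = Y x$
$G{\left(o,h \right)} = - 4 h o$ ($G{\left(o,h \right)} = o \left(-4\right) h = - 4 o h = - 4 h o$)
$\frac{206479}{G{\left(494,-43 \right)}} - \frac{472048}{106878} = \frac{206479}{\left(-4\right) \left(-43\right) 494} - \frac{472048}{106878} = \frac{206479}{84968} - \frac{236024}{53439} = 206479 \cdot \frac{1}{84968} - \frac{236024}{53439} = \frac{15883}{6536} - \frac{236024}{53439} = - \frac{693881227}{349277304}$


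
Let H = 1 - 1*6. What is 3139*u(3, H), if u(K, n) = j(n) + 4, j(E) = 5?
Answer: 28251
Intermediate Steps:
H = -5 (H = 1 - 6 = -5)
u(K, n) = 9 (u(K, n) = 5 + 4 = 9)
3139*u(3, H) = 3139*9 = 28251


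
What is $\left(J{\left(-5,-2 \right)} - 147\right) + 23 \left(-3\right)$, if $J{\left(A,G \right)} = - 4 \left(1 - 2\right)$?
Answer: $-212$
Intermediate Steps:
$J{\left(A,G \right)} = 4$ ($J{\left(A,G \right)} = \left(-4\right) \left(-1\right) = 4$)
$\left(J{\left(-5,-2 \right)} - 147\right) + 23 \left(-3\right) = \left(4 - 147\right) + 23 \left(-3\right) = -143 - 69 = -212$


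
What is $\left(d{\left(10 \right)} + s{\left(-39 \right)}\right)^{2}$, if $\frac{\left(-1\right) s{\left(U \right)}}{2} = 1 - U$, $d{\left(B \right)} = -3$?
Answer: $6889$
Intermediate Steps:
$s{\left(U \right)} = -2 + 2 U$ ($s{\left(U \right)} = - 2 \left(1 - U\right) = -2 + 2 U$)
$\left(d{\left(10 \right)} + s{\left(-39 \right)}\right)^{2} = \left(-3 + \left(-2 + 2 \left(-39\right)\right)\right)^{2} = \left(-3 - 80\right)^{2} = \left(-83\right)^{2} = 6889$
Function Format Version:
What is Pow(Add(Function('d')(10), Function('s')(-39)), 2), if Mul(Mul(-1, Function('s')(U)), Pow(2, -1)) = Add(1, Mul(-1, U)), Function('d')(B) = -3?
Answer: 6889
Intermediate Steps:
Function('s')(U) = Add(-2, Mul(2, U)) (Function('s')(U) = Mul(-2, Add(1, Mul(-1, U))) = Add(-2, Mul(2, U)))
Pow(Add(Function('d')(10), Function('s')(-39)), 2) = Pow(Add(-3, Add(-2, Mul(2, -39))), 2) = Pow(Add(-3, Add(-2, -78)), 2) = Pow(Add(-3, -80), 2) = Pow(-83, 2) = 6889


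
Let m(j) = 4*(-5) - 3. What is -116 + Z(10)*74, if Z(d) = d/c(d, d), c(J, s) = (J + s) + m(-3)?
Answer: -1088/3 ≈ -362.67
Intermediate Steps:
m(j) = -23 (m(j) = -20 - 3 = -23)
c(J, s) = -23 + J + s (c(J, s) = (J + s) - 23 = -23 + J + s)
Z(d) = d/(-23 + 2*d) (Z(d) = d/(-23 + d + d) = d/(-23 + 2*d))
-116 + Z(10)*74 = -116 + (10/(-23 + 2*10))*74 = -116 + (10/(-23 + 20))*74 = -116 + (10/(-3))*74 = -116 + (10*(-⅓))*74 = -116 - 10/3*74 = -116 - 740/3 = -1088/3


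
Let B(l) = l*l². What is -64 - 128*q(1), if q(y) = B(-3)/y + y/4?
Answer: 3360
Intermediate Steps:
B(l) = l³
q(y) = -27/y + y/4 (q(y) = (-3)³/y + y/4 = -27/y + y*(¼) = -27/y + y/4)
-64 - 128*q(1) = -64 - 128*(-27/1 + (¼)*1) = -64 - 128*(-27*1 + ¼) = -64 - 128*(-27 + ¼) = -64 - 128*(-107/4) = -64 + 3424 = 3360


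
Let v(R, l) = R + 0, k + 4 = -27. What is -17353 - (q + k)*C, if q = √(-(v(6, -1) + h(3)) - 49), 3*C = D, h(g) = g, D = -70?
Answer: -54229/3 + 70*I*√58/3 ≈ -18076.0 + 177.7*I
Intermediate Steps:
k = -31 (k = -4 - 27 = -31)
v(R, l) = R
C = -70/3 (C = (⅓)*(-70) = -70/3 ≈ -23.333)
q = I*√58 (q = √(-(6 + 3) - 49) = √(-1*9 - 49) = √(-9 - 49) = √(-58) = I*√58 ≈ 7.6158*I)
-17353 - (q + k)*C = -17353 - (I*√58 - 31)*(-70)/3 = -17353 - (-31 + I*√58)*(-70)/3 = -17353 - (2170/3 - 70*I*√58/3) = -17353 + (-2170/3 + 70*I*√58/3) = -54229/3 + 70*I*√58/3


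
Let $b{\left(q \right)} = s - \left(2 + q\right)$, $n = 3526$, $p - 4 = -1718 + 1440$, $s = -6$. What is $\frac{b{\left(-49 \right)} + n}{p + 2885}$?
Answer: $\frac{3567}{2611} \approx 1.3661$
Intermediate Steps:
$p = -274$ ($p = 4 + \left(-1718 + 1440\right) = 4 - 278 = -274$)
$b{\left(q \right)} = -8 - q$ ($b{\left(q \right)} = -6 - \left(2 + q\right) = -8 - q$)
$\frac{b{\left(-49 \right)} + n}{p + 2885} = \frac{\left(-8 - -49\right) + 3526}{-274 + 2885} = \frac{\left(-8 + 49\right) + 3526}{2611} = \left(41 + 3526\right) \frac{1}{2611} = 3567 \cdot \frac{1}{2611} = \frac{3567}{2611}$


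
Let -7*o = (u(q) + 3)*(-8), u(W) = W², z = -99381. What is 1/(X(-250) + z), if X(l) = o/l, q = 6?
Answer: -875/86958531 ≈ -1.0062e-5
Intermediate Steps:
o = 312/7 (o = -(6² + 3)*(-8)/7 = -(36 + 3)*(-8)/7 = -39*(-8)/7 = -⅐*(-312) = 312/7 ≈ 44.571)
X(l) = 312/(7*l)
1/(X(-250) + z) = 1/((312/7)/(-250) - 99381) = 1/((312/7)*(-1/250) - 99381) = 1/(-156/875 - 99381) = 1/(-86958531/875) = -875/86958531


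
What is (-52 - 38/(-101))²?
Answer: 27185796/10201 ≈ 2665.0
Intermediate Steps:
(-52 - 38/(-101))² = (-52 - 38*(-1/101))² = (-52 + 38/101)² = (-5214/101)² = 27185796/10201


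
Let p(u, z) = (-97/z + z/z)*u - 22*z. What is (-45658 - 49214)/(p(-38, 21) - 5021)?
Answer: 1992312/112255 ≈ 17.748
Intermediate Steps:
p(u, z) = -22*z + u*(1 - 97/z) (p(u, z) = (-97/z + 1)*u - 22*z = (1 - 97/z)*u - 22*z = u*(1 - 97/z) - 22*z = -22*z + u*(1 - 97/z))
(-45658 - 49214)/(p(-38, 21) - 5021) = (-45658 - 49214)/((-38 - 22*21 - 97*(-38)/21) - 5021) = -94872/((-38 - 462 - 97*(-38)*1/21) - 5021) = -94872/((-38 - 462 + 3686/21) - 5021) = -94872/(-6814/21 - 5021) = -94872/(-112255/21) = -94872*(-21/112255) = 1992312/112255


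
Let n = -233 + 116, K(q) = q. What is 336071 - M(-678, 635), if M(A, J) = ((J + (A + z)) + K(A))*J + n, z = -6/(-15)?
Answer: 793769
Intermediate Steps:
z = ⅖ (z = -6*(-1/15) = ⅖ ≈ 0.40000)
n = -117
M(A, J) = -117 + J*(⅖ + J + 2*A) (M(A, J) = ((J + (A + ⅖)) + A)*J - 117 = ((J + (⅖ + A)) + A)*J - 117 = ((⅖ + A + J) + A)*J - 117 = (⅖ + J + 2*A)*J - 117 = J*(⅖ + J + 2*A) - 117 = -117 + J*(⅖ + J + 2*A))
336071 - M(-678, 635) = 336071 - (-117 + 635² + (⅖)*635 + 2*(-678)*635) = 336071 - (-117 + 403225 + 254 - 861060) = 336071 - 1*(-457698) = 336071 + 457698 = 793769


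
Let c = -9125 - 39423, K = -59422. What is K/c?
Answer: 29711/24274 ≈ 1.2240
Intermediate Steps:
c = -48548
K/c = -59422/(-48548) = -59422*(-1/48548) = 29711/24274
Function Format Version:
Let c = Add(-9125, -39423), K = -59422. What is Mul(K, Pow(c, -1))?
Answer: Rational(29711, 24274) ≈ 1.2240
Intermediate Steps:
c = -48548
Mul(K, Pow(c, -1)) = Mul(-59422, Pow(-48548, -1)) = Mul(-59422, Rational(-1, 48548)) = Rational(29711, 24274)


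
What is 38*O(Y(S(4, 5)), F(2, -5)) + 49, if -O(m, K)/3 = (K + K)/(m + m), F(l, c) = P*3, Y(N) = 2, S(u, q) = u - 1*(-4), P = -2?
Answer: 391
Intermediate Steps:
S(u, q) = 4 + u (S(u, q) = u + 4 = 4 + u)
F(l, c) = -6 (F(l, c) = -2*3 = -6)
O(m, K) = -3*K/m (O(m, K) = -3*(K + K)/(m + m) = -3*2*K/(2*m) = -3*2*K*1/(2*m) = -3*K/m)
38*O(Y(S(4, 5)), F(2, -5)) + 49 = 38*(-3*(-6)/2) + 49 = 38*(-3*(-6)*½) + 49 = 38*9 + 49 = 342 + 49 = 391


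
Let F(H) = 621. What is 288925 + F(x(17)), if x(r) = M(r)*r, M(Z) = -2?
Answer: 289546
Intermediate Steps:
x(r) = -2*r
288925 + F(x(17)) = 288925 + 621 = 289546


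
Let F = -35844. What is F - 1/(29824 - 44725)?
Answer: -534111443/14901 ≈ -35844.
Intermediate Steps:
F - 1/(29824 - 44725) = -35844 - 1/(29824 - 44725) = -35844 - 1/(-14901) = -35844 - 1*(-1/14901) = -35844 + 1/14901 = -534111443/14901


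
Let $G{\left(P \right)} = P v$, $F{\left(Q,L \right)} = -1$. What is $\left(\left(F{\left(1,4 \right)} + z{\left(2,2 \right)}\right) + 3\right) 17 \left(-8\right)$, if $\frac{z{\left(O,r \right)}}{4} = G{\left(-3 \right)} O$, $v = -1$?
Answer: $-3536$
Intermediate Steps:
$G{\left(P \right)} = - P$ ($G{\left(P \right)} = P \left(-1\right) = - P$)
$z{\left(O,r \right)} = 12 O$ ($z{\left(O,r \right)} = 4 \left(-1\right) \left(-3\right) O = 4 \cdot 3 O = 12 O$)
$\left(\left(F{\left(1,4 \right)} + z{\left(2,2 \right)}\right) + 3\right) 17 \left(-8\right) = \left(\left(-1 + 12 \cdot 2\right) + 3\right) 17 \left(-8\right) = \left(\left(-1 + 24\right) + 3\right) 17 \left(-8\right) = \left(23 + 3\right) 17 \left(-8\right) = 26 \cdot 17 \left(-8\right) = 442 \left(-8\right) = -3536$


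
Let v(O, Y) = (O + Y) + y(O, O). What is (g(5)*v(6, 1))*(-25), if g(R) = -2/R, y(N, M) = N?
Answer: 130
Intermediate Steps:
v(O, Y) = Y + 2*O (v(O, Y) = (O + Y) + O = Y + 2*O)
(g(5)*v(6, 1))*(-25) = ((-2/5)*(1 + 2*6))*(-25) = ((-2*⅕)*(1 + 12))*(-25) = -⅖*13*(-25) = -26/5*(-25) = 130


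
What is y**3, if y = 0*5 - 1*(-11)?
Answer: 1331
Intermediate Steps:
y = 11 (y = 0 + 11 = 11)
y**3 = 11**3 = 1331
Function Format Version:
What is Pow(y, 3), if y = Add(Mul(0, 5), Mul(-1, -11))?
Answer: 1331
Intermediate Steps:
y = 11 (y = Add(0, 11) = 11)
Pow(y, 3) = Pow(11, 3) = 1331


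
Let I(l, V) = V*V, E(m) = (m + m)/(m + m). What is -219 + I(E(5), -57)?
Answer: 3030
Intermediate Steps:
E(m) = 1 (E(m) = (2*m)/((2*m)) = (2*m)*(1/(2*m)) = 1)
I(l, V) = V**2
-219 + I(E(5), -57) = -219 + (-57)**2 = -219 + 3249 = 3030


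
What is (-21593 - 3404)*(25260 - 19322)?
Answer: -148432186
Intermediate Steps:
(-21593 - 3404)*(25260 - 19322) = -24997*5938 = -148432186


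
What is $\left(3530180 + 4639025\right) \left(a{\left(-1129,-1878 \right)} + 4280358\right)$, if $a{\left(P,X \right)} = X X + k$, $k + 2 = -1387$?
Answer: $63767613356865$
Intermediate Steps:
$k = -1389$ ($k = -2 - 1387 = -1389$)
$a{\left(P,X \right)} = -1389 + X^{2}$ ($a{\left(P,X \right)} = X X - 1389 = X^{2} - 1389 = -1389 + X^{2}$)
$\left(3530180 + 4639025\right) \left(a{\left(-1129,-1878 \right)} + 4280358\right) = \left(3530180 + 4639025\right) \left(\left(-1389 + \left(-1878\right)^{2}\right) + 4280358\right) = 8169205 \left(\left(-1389 + 3526884\right) + 4280358\right) = 8169205 \left(3525495 + 4280358\right) = 8169205 \cdot 7805853 = 63767613356865$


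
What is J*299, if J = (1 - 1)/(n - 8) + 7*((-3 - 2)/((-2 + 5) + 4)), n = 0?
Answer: -1495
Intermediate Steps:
J = -5 (J = (1 - 1)/(0 - 8) + 7*((-3 - 2)/((-2 + 5) + 4)) = 0/(-8) + 7*(-5/(3 + 4)) = 0*(-⅛) + 7*(-5/7) = 0 + 7*(-5*⅐) = 0 + 7*(-5/7) = 0 - 5 = -5)
J*299 = -5*299 = -1495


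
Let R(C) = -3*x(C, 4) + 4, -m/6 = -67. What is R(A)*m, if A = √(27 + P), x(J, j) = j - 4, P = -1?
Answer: 1608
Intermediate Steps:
x(J, j) = -4 + j
A = √26 (A = √(27 - 1) = √26 ≈ 5.0990)
m = 402 (m = -6*(-67) = 402)
R(C) = 4 (R(C) = -3*(-4 + 4) + 4 = -3*0 + 4 = 0 + 4 = 4)
R(A)*m = 4*402 = 1608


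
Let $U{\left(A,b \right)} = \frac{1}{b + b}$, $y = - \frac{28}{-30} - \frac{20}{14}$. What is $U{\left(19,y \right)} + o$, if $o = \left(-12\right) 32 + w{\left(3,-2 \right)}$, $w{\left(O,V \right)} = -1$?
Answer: $- \frac{40145}{104} \approx -386.01$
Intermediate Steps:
$y = - \frac{52}{105}$ ($y = \left(-28\right) \left(- \frac{1}{30}\right) - \frac{10}{7} = \frac{14}{15} - \frac{10}{7} = - \frac{52}{105} \approx -0.49524$)
$U{\left(A,b \right)} = \frac{1}{2 b}$
$o = -385$ ($o = \left(-12\right) 32 - 1 = -384 - 1 = -385$)
$U{\left(19,y \right)} + o = \frac{1}{2 \left(- \frac{52}{105}\right)} - 385 = \frac{1}{2} \left(- \frac{105}{52}\right) - 385 = - \frac{105}{104} - 385 = - \frac{40145}{104}$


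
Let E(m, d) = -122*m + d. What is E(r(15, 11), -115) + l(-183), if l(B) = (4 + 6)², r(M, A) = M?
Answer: -1845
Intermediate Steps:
E(m, d) = d - 122*m
l(B) = 100 (l(B) = 10² = 100)
E(r(15, 11), -115) + l(-183) = (-115 - 122*15) + 100 = (-115 - 1830) + 100 = -1945 + 100 = -1845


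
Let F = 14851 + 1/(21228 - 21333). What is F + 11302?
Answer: 2746064/105 ≈ 26153.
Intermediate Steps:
F = 1559354/105 (F = 14851 + 1/(-105) = 14851 - 1/105 = 1559354/105 ≈ 14851.)
F + 11302 = 1559354/105 + 11302 = 2746064/105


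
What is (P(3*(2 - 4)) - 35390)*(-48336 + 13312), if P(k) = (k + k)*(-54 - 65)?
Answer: 1189485088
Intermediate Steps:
P(k) = -238*k (P(k) = (2*k)*(-119) = -238*k)
(P(3*(2 - 4)) - 35390)*(-48336 + 13312) = (-714*(2 - 4) - 35390)*(-48336 + 13312) = (-714*(-2) - 35390)*(-35024) = (-238*(-6) - 35390)*(-35024) = (1428 - 35390)*(-35024) = -33962*(-35024) = 1189485088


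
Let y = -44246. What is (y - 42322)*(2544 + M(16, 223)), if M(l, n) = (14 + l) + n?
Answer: -242130696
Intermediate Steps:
M(l, n) = 14 + l + n
(y - 42322)*(2544 + M(16, 223)) = (-44246 - 42322)*(2544 + (14 + 16 + 223)) = -86568*(2544 + 253) = -86568*2797 = -242130696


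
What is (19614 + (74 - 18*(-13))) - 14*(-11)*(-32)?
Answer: 14994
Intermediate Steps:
(19614 + (74 - 18*(-13))) - 14*(-11)*(-32) = (19614 + (74 + 234)) + 154*(-32) = (19614 + 308) - 4928 = 19922 - 4928 = 14994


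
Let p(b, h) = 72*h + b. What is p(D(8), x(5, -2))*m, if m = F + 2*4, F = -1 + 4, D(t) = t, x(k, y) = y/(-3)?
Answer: 616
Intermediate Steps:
x(k, y) = -y/3 (x(k, y) = y*(-⅓) = -y/3)
F = 3
p(b, h) = b + 72*h
m = 11 (m = 3 + 2*4 = 3 + 8 = 11)
p(D(8), x(5, -2))*m = (8 + 72*(-⅓*(-2)))*11 = (8 + 72*(⅔))*11 = (8 + 48)*11 = 56*11 = 616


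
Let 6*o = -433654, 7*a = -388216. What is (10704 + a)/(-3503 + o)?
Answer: 117483/198919 ≈ 0.59061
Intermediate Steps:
a = -388216/7 (a = (1/7)*(-388216) = -388216/7 ≈ -55459.)
o = -216827/3 (o = (1/6)*(-433654) = -216827/3 ≈ -72276.)
(10704 + a)/(-3503 + o) = (10704 - 388216/7)/(-3503 - 216827/3) = -313288/(7*(-227336/3)) = -313288/7*(-3/227336) = 117483/198919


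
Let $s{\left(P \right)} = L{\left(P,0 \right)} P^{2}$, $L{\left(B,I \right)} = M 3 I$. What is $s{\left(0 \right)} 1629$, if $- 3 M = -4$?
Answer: $0$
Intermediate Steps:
$M = \frac{4}{3}$ ($M = \left(- \frac{1}{3}\right) \left(-4\right) = \frac{4}{3} \approx 1.3333$)
$L{\left(B,I \right)} = 4 I$ ($L{\left(B,I \right)} = \frac{4}{3} \cdot 3 I = 4 I$)
$s{\left(P \right)} = 0$ ($s{\left(P \right)} = 4 \cdot 0 P^{2} = 0 P^{2} = 0$)
$s{\left(0 \right)} 1629 = 0 \cdot 1629 = 0$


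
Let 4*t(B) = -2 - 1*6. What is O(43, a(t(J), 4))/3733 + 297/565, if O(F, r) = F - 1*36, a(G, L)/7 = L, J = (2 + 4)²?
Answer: 1112656/2109145 ≈ 0.52754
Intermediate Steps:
J = 36 (J = 6² = 36)
t(B) = -2 (t(B) = (-2 - 1*6)/4 = (-2 - 6)/4 = (¼)*(-8) = -2)
a(G, L) = 7*L
O(F, r) = -36 + F (O(F, r) = F - 36 = -36 + F)
O(43, a(t(J), 4))/3733 + 297/565 = (-36 + 43)/3733 + 297/565 = 7*(1/3733) + 297*(1/565) = 7/3733 + 297/565 = 1112656/2109145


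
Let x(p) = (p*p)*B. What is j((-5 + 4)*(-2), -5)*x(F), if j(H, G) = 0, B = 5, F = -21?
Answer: 0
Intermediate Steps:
x(p) = 5*p² (x(p) = (p*p)*5 = p²*5 = 5*p²)
j((-5 + 4)*(-2), -5)*x(F) = 0*(5*(-21)²) = 0*(5*441) = 0*2205 = 0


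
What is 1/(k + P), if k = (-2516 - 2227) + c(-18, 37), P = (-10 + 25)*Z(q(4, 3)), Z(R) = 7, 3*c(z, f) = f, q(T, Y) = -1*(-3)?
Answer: -3/13877 ≈ -0.00021619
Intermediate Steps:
q(T, Y) = 3
c(z, f) = f/3
P = 105 (P = (-10 + 25)*7 = 15*7 = 105)
k = -14192/3 (k = (-2516 - 2227) + (⅓)*37 = -4743 + 37/3 = -14192/3 ≈ -4730.7)
1/(k + P) = 1/(-14192/3 + 105) = 1/(-13877/3) = -3/13877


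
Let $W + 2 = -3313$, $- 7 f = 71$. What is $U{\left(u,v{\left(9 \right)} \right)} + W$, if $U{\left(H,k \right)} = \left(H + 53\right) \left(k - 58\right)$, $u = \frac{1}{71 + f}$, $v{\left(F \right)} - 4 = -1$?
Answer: $- \frac{2654365}{426} \approx -6230.9$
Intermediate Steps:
$f = - \frac{71}{7}$ ($f = \left(- \frac{1}{7}\right) 71 = - \frac{71}{7} \approx -10.143$)
$W = -3315$ ($W = -2 - 3313 = -3315$)
$v{\left(F \right)} = 3$ ($v{\left(F \right)} = 4 - 1 = 3$)
$u = \frac{7}{426}$ ($u = \frac{1}{71 - \frac{71}{7}} = \frac{1}{\frac{426}{7}} = \frac{7}{426} \approx 0.016432$)
$U{\left(H,k \right)} = \left(-58 + k\right) \left(53 + H\right)$ ($U{\left(H,k \right)} = \left(53 + H\right) \left(-58 + k\right) = \left(-58 + k\right) \left(53 + H\right)$)
$U{\left(u,v{\left(9 \right)} \right)} + W = \left(-3074 - \frac{203}{213} + 53 \cdot 3 + \frac{7}{426} \cdot 3\right) - 3315 = \left(-3074 - \frac{203}{213} + 159 + \frac{7}{142}\right) - 3315 = - \frac{1242175}{426} - 3315 = - \frac{2654365}{426}$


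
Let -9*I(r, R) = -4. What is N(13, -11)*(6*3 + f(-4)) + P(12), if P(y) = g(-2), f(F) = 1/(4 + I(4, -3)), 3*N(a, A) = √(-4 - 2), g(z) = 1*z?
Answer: -2 + 243*I*√6/40 ≈ -2.0 + 14.881*I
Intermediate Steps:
I(r, R) = 4/9 (I(r, R) = -⅑*(-4) = 4/9)
g(z) = z
N(a, A) = I*√6/3 (N(a, A) = √(-4 - 2)/3 = √(-6)/3 = (I*√6)/3 = I*√6/3)
f(F) = 9/40 (f(F) = 1/(4 + 4/9) = 1/(40/9) = 9/40)
P(y) = -2
N(13, -11)*(6*3 + f(-4)) + P(12) = (I*√6/3)*(6*3 + 9/40) - 2 = (I*√6/3)*(18 + 9/40) - 2 = (I*√6/3)*(729/40) - 2 = 243*I*√6/40 - 2 = -2 + 243*I*√6/40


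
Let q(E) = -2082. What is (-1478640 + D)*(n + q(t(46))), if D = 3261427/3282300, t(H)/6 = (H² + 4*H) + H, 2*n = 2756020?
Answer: -1669460502774521686/820575 ≈ -2.0345e+12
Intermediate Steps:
n = 1378010 (n = (½)*2756020 = 1378010)
t(H) = 6*H² + 30*H (t(H) = 6*((H² + 4*H) + H) = 6*(H² + 5*H) = 6*H² + 30*H)
D = 3261427/3282300 (D = 3261427*(1/3282300) = 3261427/3282300 ≈ 0.99364)
(-1478640 + D)*(n + q(t(46))) = (-1478640 + 3261427/3282300)*(1378010 - 2082) = -4853336810573/3282300*1375928 = -1669460502774521686/820575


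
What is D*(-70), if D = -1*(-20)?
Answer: -1400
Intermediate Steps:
D = 20
D*(-70) = 20*(-70) = -1400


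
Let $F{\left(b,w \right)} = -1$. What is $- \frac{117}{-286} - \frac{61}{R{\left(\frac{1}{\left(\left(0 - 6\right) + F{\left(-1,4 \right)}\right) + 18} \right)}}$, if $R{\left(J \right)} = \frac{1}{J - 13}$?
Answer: $\frac{17333}{22} \approx 787.86$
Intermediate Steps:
$R{\left(J \right)} = \frac{1}{-13 + J}$
$- \frac{117}{-286} - \frac{61}{R{\left(\frac{1}{\left(\left(0 - 6\right) + F{\left(-1,4 \right)}\right) + 18} \right)}} = - \frac{117}{-286} - \frac{61}{\frac{1}{-13 + \frac{1}{\left(\left(0 - 6\right) - 1\right) + 18}}} = \left(-117\right) \left(- \frac{1}{286}\right) - \frac{61}{\frac{1}{-13 + \frac{1}{\left(-6 - 1\right) + 18}}} = \frac{9}{22} - \frac{61}{\frac{1}{-13 + \frac{1}{-7 + 18}}} = \frac{9}{22} - \frac{61}{\frac{1}{-13 + \frac{1}{11}}} = \frac{9}{22} - \frac{61}{\frac{1}{- \frac{142}{11}}} = \frac{9}{22} - \frac{61}{- \frac{11}{142}} = \frac{9}{22} - - \frac{8662}{11} = \frac{9}{22} + \frac{8662}{11} = \frac{17333}{22}$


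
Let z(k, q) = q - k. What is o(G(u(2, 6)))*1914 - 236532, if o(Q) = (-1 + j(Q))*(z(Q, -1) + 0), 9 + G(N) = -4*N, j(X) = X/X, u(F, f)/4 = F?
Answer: -236532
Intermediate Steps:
u(F, f) = 4*F
j(X) = 1
G(N) = -9 - 4*N
o(Q) = 0 (o(Q) = (-1 + 1)*((-1 - Q) + 0) = 0*(-1 - Q) = 0)
o(G(u(2, 6)))*1914 - 236532 = 0*1914 - 236532 = 0 - 236532 = -236532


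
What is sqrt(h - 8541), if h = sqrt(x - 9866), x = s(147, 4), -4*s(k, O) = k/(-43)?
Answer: sqrt(-63169236 + 86*I*sqrt(72962615))/86 ≈ 0.53735 + 92.419*I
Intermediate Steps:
s(k, O) = k/172 (s(k, O) = -k/(4*(-43)) = -k*(-1)/(4*43) = -(-1)*k/172 = k/172)
x = 147/172 (x = (1/172)*147 = 147/172 ≈ 0.85465)
h = I*sqrt(72962615)/86 (h = sqrt(147/172 - 9866) = sqrt(-1696805/172) = I*sqrt(72962615)/86 ≈ 99.323*I)
sqrt(h - 8541) = sqrt(I*sqrt(72962615)/86 - 8541) = sqrt(-8541 + I*sqrt(72962615)/86)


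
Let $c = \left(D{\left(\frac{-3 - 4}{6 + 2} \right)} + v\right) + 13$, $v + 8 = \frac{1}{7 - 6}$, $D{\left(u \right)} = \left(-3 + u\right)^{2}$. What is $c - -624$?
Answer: $\frac{41281}{64} \approx 645.02$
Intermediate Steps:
$v = -7$ ($v = -8 + \frac{1}{7 - 6} = -8 + 1^{-1} = -8 + 1 = -7$)
$c = \frac{1345}{64}$ ($c = \left(\left(-3 + \frac{-3 - 4}{6 + 2}\right)^{2} - 7\right) + 13 = \left(\left(-3 - \frac{7}{8}\right)^{2} - 7\right) + 13 = \left(\left(- \frac{31}{8}\right)^{2} - 7\right) + 13 = \left(\frac{961}{64} - 7\right) + 13 = \frac{513}{64} + 13 = \frac{1345}{64} \approx 21.016$)
$c - -624 = \frac{1345}{64} - -624 = \frac{1345}{64} + 624 = \frac{41281}{64}$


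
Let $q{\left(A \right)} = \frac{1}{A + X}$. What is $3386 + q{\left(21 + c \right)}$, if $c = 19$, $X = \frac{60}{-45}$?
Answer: $\frac{392779}{116} \approx 3386.0$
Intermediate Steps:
$X = - \frac{4}{3}$ ($X = 60 \left(- \frac{1}{45}\right) = - \frac{4}{3} \approx -1.3333$)
$q{\left(A \right)} = \frac{1}{- \frac{4}{3} + A}$ ($q{\left(A \right)} = \frac{1}{A - \frac{4}{3}} = \frac{1}{- \frac{4}{3} + A}$)
$3386 + q{\left(21 + c \right)} = 3386 + \frac{3}{-4 + 3 \left(21 + 19\right)} = 3386 + \frac{3}{-4 + 3 \cdot 40} = 3386 + \frac{3}{-4 + 120} = 3386 + \frac{3}{116} = \frac{392779}{116}$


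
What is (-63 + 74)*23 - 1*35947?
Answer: -35694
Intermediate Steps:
(-63 + 74)*23 - 1*35947 = 11*23 - 35947 = 253 - 35947 = -35694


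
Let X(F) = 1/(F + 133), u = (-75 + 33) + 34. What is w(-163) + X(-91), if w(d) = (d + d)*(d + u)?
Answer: 2341333/42 ≈ 55746.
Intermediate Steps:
u = -8 (u = -42 + 34 = -8)
w(d) = 2*d*(-8 + d) (w(d) = (d + d)*(d - 8) = (2*d)*(-8 + d) = 2*d*(-8 + d))
X(F) = 1/(133 + F)
w(-163) + X(-91) = 2*(-163)*(-8 - 163) + 1/(133 - 91) = 2*(-163)*(-171) + 1/42 = 55746 + 1/42 = 2341333/42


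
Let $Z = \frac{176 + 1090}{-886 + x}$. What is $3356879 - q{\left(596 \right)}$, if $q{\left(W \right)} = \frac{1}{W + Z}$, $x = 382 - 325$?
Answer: $\frac{1654330394193}{492818} \approx 3.3569 \cdot 10^{6}$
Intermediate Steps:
$x = 57$
$Z = - \frac{1266}{829}$ ($Z = \frac{176 + 1090}{-886 + 57} = \frac{1266}{-829} = 1266 \left(- \frac{1}{829}\right) = - \frac{1266}{829} \approx -1.5271$)
$q{\left(W \right)} = \frac{1}{- \frac{1266}{829} + W}$ ($q{\left(W \right)} = \frac{1}{W - \frac{1266}{829}} = \frac{1}{- \frac{1266}{829} + W}$)
$3356879 - q{\left(596 \right)} = 3356879 - \frac{829}{-1266 + 829 \cdot 596} = 3356879 - \frac{829}{-1266 + 494084} = 3356879 - \frac{829}{492818} = \frac{1654330394193}{492818}$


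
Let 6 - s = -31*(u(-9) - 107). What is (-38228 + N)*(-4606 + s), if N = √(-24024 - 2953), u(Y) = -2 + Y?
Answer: 315686824 - 8258*I*√26977 ≈ 3.1569e+8 - 1.3564e+6*I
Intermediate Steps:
N = I*√26977 (N = √(-26977) = I*√26977 ≈ 164.25*I)
s = -3652 (s = 6 - (-31)*((-2 - 9) - 107) = 6 - (-31)*(-11 - 107) = 6 - (-31)*(-118) = 6 - 1*3658 = 6 - 3658 = -3652)
(-38228 + N)*(-4606 + s) = (-38228 + I*√26977)*(-4606 - 3652) = (-38228 + I*√26977)*(-8258) = 315686824 - 8258*I*√26977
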